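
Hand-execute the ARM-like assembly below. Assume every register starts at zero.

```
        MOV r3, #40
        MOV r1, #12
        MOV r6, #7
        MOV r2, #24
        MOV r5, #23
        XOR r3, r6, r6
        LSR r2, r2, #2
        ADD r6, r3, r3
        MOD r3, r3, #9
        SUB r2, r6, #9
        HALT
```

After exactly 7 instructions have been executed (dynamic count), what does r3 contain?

0

r3=40
r1=12
r6=7
r2=24
r5=23
r3=7^7=0
r2=24>>2=6
After step 7: r3 = 0.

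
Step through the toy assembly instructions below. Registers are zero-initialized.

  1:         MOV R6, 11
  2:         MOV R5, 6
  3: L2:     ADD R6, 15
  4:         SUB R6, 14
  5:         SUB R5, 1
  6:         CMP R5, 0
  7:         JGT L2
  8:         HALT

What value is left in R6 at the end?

R6=11
R5=6
R6=11+15=26
R6=26-14=12
R5=6-1=5
CMP R5, 0  (cmp 5,0)
JGT L2: taken
R6=12+15=27
R6=27-14=13
R5=5-1=4
CMP R5, 0  (cmp 4,0)
JGT L2: taken
R6=13+15=28
R6=28-14=14
R5=4-1=3
CMP R5, 0  (cmp 3,0)
JGT L2: taken
R6=14+15=29
R6=29-14=15
R5=3-1=2
CMP R5, 0  (cmp 2,0)
JGT L2: taken
R6=15+15=30
R6=30-14=16
R5=2-1=1
CMP R5, 0  (cmp 1,0)
JGT L2: taken
R6=16+15=31
R6=31-14=17
R5=1-1=0
CMP R5, 0  (cmp 0,0)
JGT L2: not taken
halt.

17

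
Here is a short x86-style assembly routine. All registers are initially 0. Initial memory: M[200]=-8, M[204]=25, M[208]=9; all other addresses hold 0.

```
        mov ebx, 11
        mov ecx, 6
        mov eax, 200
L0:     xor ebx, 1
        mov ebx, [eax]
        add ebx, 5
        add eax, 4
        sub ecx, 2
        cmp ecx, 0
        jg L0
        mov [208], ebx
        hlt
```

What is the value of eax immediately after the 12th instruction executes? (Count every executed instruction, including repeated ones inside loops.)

204

after mov ebx, 11: ebx=11
after mov ecx, 6: ecx=6
after mov eax, 200: eax=200
after xor ebx, 1: ebx=11^1=10
after mov ebx, [eax]: ebx=M[200]=-8
after add ebx, 5: ebx=(-8)+5=-3
after add eax, 4: eax=200+4=204
after sub ecx, 2: ecx=6-2=4
cmp ecx, 0  (cmp 4,0)
jg L0: taken
after xor ebx, 1: ebx=(-3)^1=-4
after mov ebx, [eax]: ebx=M[204]=25
After step 12: eax = 204.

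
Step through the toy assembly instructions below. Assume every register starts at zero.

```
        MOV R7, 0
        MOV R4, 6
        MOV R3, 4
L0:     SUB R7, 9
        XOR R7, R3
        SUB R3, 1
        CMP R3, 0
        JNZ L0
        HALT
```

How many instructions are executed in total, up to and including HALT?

MOV R7, 0 → R7=0
MOV R4, 6 → R4=6
MOV R3, 4 → R3=4
SUB R7, 9 → R7=0-9=-9
XOR R7, R3 → R7=(-9)^4=-13
SUB R3, 1 → R3=4-1=3
CMP R3, 0  (cmp 3,0)
JNZ L0: taken
SUB R7, 9 → R7=(-13)-9=-22
XOR R7, R3 → R7=(-22)^3=-23
SUB R3, 1 → R3=3-1=2
CMP R3, 0  (cmp 2,0)
JNZ L0: taken
SUB R7, 9 → R7=(-23)-9=-32
XOR R7, R3 → R7=(-32)^2=-30
SUB R3, 1 → R3=2-1=1
CMP R3, 0  (cmp 1,0)
JNZ L0: taken
SUB R7, 9 → R7=(-30)-9=-39
XOR R7, R3 → R7=(-39)^1=-40
SUB R3, 1 → R3=1-1=0
CMP R3, 0  (cmp 0,0)
JNZ L0: not taken
halt.
Total executed instructions: 24.

24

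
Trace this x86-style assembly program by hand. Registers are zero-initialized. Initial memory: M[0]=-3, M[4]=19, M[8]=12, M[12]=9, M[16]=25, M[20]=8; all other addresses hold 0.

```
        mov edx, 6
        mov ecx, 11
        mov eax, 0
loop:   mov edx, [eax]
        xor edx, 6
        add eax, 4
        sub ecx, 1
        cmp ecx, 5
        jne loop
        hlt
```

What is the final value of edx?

14

after mov edx, 6: edx=6
after mov ecx, 11: ecx=11
after mov eax, 0: eax=0
after mov edx, [eax]: edx=M[0]=-3
after xor edx, 6: edx=(-3)^6=-5
after add eax, 4: eax=0+4=4
after sub ecx, 1: ecx=11-1=10
cmp ecx, 5  (cmp 10,5)
jne loop: taken
after mov edx, [eax]: edx=M[4]=19
after xor edx, 6: edx=19^6=21
after add eax, 4: eax=4+4=8
after sub ecx, 1: ecx=10-1=9
cmp ecx, 5  (cmp 9,5)
jne loop: taken
after mov edx, [eax]: edx=M[8]=12
after xor edx, 6: edx=12^6=10
after add eax, 4: eax=8+4=12
after sub ecx, 1: ecx=9-1=8
cmp ecx, 5  (cmp 8,5)
jne loop: taken
after mov edx, [eax]: edx=M[12]=9
after xor edx, 6: edx=9^6=15
after add eax, 4: eax=12+4=16
after sub ecx, 1: ecx=8-1=7
cmp ecx, 5  (cmp 7,5)
jne loop: taken
after mov edx, [eax]: edx=M[16]=25
after xor edx, 6: edx=25^6=31
after add eax, 4: eax=16+4=20
after sub ecx, 1: ecx=7-1=6
cmp ecx, 5  (cmp 6,5)
jne loop: taken
after mov edx, [eax]: edx=M[20]=8
after xor edx, 6: edx=8^6=14
after add eax, 4: eax=20+4=24
after sub ecx, 1: ecx=6-1=5
cmp ecx, 5  (cmp 5,5)
jne loop: not taken
halt.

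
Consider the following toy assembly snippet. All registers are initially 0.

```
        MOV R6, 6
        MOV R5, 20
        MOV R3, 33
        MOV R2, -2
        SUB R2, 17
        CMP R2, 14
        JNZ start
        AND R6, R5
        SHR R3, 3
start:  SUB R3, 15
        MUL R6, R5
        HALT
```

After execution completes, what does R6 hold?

120

R6=6
R5=20
R3=33
R2=-2
R2=(-2)-17=-19
CMP R2, 14  (cmp -19,14)
JNZ start: taken
R3=33-15=18
R6=6*20=120
halt.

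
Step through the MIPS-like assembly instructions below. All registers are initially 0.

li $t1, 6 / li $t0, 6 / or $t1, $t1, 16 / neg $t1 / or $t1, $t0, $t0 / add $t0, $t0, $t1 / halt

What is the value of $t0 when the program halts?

after li $t1, 6: $t1=6
after li $t0, 6: $t0=6
after or $t1, $t1, 16: $t1=6|16=22
after neg $t1: $t1=-(22)=-22
after or $t1, $t0, $t0: $t1=6|6=6
after add $t0, $t0, $t1: $t0=6+6=12
halt.

12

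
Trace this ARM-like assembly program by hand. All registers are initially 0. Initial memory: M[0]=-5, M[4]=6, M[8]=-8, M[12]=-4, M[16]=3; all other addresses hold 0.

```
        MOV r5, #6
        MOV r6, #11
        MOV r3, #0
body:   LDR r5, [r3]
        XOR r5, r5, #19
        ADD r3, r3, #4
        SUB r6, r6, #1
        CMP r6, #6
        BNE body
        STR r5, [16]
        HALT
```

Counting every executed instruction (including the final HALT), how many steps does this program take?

r5=6
r6=11
r3=0
r5=M[0]=-5
r5=(-5)^19=-24
r3=0+4=4
r6=11-1=10
CMP r6, #6  (cmp 10,6)
BNE body: taken
r5=M[4]=6
r5=6^19=21
r3=4+4=8
r6=10-1=9
CMP r6, #6  (cmp 9,6)
BNE body: taken
r5=M[8]=-8
r5=(-8)^19=-21
r3=8+4=12
r6=9-1=8
CMP r6, #6  (cmp 8,6)
BNE body: taken
r5=M[12]=-4
r5=(-4)^19=-17
r3=12+4=16
r6=8-1=7
CMP r6, #6  (cmp 7,6)
BNE body: taken
r5=M[16]=3
r5=3^19=16
r3=16+4=20
r6=7-1=6
CMP r6, #6  (cmp 6,6)
BNE body: not taken
STR r5, [16] → M[16]=16
halt.
Total executed instructions: 35.

35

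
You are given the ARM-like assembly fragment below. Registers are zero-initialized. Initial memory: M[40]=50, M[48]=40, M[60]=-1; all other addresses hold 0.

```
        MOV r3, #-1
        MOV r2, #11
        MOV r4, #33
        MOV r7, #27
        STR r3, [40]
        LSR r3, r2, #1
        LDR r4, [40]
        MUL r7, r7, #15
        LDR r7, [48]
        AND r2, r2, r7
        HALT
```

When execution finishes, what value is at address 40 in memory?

MOV r3, #-1 → r3=-1
MOV r2, #11 → r2=11
MOV r4, #33 → r4=33
MOV r7, #27 → r7=27
STR r3, [40] → M[40]=-1
LSR r3, r2, #1 → r3=11>>1=5
LDR r4, [40] → r4=M[40]=-1
MUL r7, r7, #15 → r7=27*15=405
LDR r7, [48] → r7=M[48]=40
AND r2, r2, r7 → r2=11&40=8
halt.

-1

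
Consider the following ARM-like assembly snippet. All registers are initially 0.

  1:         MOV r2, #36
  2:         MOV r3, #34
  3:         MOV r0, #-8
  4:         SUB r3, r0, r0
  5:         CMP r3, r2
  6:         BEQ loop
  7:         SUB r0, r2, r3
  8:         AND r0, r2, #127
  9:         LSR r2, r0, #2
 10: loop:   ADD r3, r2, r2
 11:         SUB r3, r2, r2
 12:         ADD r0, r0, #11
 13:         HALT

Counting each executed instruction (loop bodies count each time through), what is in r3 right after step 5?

0

MOV r2, #36 → r2=36
MOV r3, #34 → r3=34
MOV r0, #-8 → r0=-8
SUB r3, r0, r0 → r3=(-8)-(-8)=0
CMP r3, r2  (cmp 0,36)
After step 5: r3 = 0.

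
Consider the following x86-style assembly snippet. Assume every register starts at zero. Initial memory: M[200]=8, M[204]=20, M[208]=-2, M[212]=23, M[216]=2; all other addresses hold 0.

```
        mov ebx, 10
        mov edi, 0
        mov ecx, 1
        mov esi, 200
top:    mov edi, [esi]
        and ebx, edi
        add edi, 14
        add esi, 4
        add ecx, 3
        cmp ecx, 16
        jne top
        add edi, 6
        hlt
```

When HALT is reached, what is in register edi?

22

after mov ebx, 10: ebx=10
after mov edi, 0: edi=0
after mov ecx, 1: ecx=1
after mov esi, 200: esi=200
after mov edi, [esi]: edi=M[200]=8
after and ebx, edi: ebx=10&8=8
after add edi, 14: edi=8+14=22
after add esi, 4: esi=200+4=204
after add ecx, 3: ecx=1+3=4
cmp ecx, 16  (cmp 4,16)
jne top: taken
after mov edi, [esi]: edi=M[204]=20
after and ebx, edi: ebx=8&20=0
after add edi, 14: edi=20+14=34
after add esi, 4: esi=204+4=208
after add ecx, 3: ecx=4+3=7
cmp ecx, 16  (cmp 7,16)
jne top: taken
after mov edi, [esi]: edi=M[208]=-2
after and ebx, edi: ebx=0&(-2)=0
after add edi, 14: edi=(-2)+14=12
after add esi, 4: esi=208+4=212
after add ecx, 3: ecx=7+3=10
cmp ecx, 16  (cmp 10,16)
jne top: taken
after mov edi, [esi]: edi=M[212]=23
after and ebx, edi: ebx=0&23=0
after add edi, 14: edi=23+14=37
after add esi, 4: esi=212+4=216
after add ecx, 3: ecx=10+3=13
cmp ecx, 16  (cmp 13,16)
jne top: taken
after mov edi, [esi]: edi=M[216]=2
after and ebx, edi: ebx=0&2=0
after add edi, 14: edi=2+14=16
after add esi, 4: esi=216+4=220
after add ecx, 3: ecx=13+3=16
cmp ecx, 16  (cmp 16,16)
jne top: not taken
after add edi, 6: edi=16+6=22
halt.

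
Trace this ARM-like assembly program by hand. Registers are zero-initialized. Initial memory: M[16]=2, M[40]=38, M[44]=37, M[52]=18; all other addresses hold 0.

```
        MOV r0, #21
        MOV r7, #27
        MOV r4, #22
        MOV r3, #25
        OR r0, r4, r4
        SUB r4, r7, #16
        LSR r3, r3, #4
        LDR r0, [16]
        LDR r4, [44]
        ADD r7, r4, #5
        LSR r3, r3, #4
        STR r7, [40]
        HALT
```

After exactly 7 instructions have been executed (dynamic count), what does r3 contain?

r0=21
r7=27
r4=22
r3=25
r0=22|22=22
r4=27-16=11
r3=25>>4=1
After step 7: r3 = 1.

1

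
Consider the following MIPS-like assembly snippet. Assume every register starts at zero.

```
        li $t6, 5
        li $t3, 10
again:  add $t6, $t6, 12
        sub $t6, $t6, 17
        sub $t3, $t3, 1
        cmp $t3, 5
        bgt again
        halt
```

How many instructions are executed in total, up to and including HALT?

$t6=5
$t3=10
$t6=5+12=17
$t6=17-17=0
$t3=10-1=9
cmp $t3, 5  (cmp 9,5)
bgt again: taken
$t6=0+12=12
$t6=12-17=-5
$t3=9-1=8
cmp $t3, 5  (cmp 8,5)
bgt again: taken
$t6=(-5)+12=7
$t6=7-17=-10
$t3=8-1=7
cmp $t3, 5  (cmp 7,5)
bgt again: taken
$t6=(-10)+12=2
$t6=2-17=-15
$t3=7-1=6
cmp $t3, 5  (cmp 6,5)
bgt again: taken
$t6=(-15)+12=-3
$t6=(-3)-17=-20
$t3=6-1=5
cmp $t3, 5  (cmp 5,5)
bgt again: not taken
halt.
Total executed instructions: 28.

28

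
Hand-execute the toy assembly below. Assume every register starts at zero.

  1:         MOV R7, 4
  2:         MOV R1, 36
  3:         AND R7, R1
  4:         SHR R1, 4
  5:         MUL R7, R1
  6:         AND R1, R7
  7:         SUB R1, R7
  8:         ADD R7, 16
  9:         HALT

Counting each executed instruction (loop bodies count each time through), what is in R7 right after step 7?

8

after MOV R7, 4: R7=4
after MOV R1, 36: R1=36
after AND R7, R1: R7=4&36=4
after SHR R1, 4: R1=36>>4=2
after MUL R7, R1: R7=4*2=8
after AND R1, R7: R1=2&8=0
after SUB R1, R7: R1=0-8=-8
After step 7: R7 = 8.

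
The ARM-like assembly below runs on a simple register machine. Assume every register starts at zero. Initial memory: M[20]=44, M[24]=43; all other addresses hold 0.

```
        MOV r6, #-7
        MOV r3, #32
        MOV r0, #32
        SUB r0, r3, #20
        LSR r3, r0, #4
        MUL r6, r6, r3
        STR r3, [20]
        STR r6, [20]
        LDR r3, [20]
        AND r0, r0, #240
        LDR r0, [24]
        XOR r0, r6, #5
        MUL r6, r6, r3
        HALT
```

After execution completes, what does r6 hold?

MOV r6, #-7 → r6=-7
MOV r3, #32 → r3=32
MOV r0, #32 → r0=32
SUB r0, r3, #20 → r0=32-20=12
LSR r3, r0, #4 → r3=12>>4=0
MUL r6, r6, r3 → r6=(-7)*0=0
STR r3, [20] → M[20]=0
STR r6, [20] → M[20]=0
LDR r3, [20] → r3=M[20]=0
AND r0, r0, #240 → r0=12&240=0
LDR r0, [24] → r0=M[24]=43
XOR r0, r6, #5 → r0=0^5=5
MUL r6, r6, r3 → r6=0*0=0
halt.

0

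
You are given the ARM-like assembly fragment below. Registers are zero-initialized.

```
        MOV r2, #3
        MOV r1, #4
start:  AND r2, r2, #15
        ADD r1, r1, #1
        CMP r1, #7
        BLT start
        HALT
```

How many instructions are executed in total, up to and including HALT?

15

after MOV r2, #3: r2=3
after MOV r1, #4: r1=4
after AND r2, r2, #15: r2=3&15=3
after ADD r1, r1, #1: r1=4+1=5
CMP r1, #7  (cmp 5,7)
BLT start: taken
after AND r2, r2, #15: r2=3&15=3
after ADD r1, r1, #1: r1=5+1=6
CMP r1, #7  (cmp 6,7)
BLT start: taken
after AND r2, r2, #15: r2=3&15=3
after ADD r1, r1, #1: r1=6+1=7
CMP r1, #7  (cmp 7,7)
BLT start: not taken
halt.
Total executed instructions: 15.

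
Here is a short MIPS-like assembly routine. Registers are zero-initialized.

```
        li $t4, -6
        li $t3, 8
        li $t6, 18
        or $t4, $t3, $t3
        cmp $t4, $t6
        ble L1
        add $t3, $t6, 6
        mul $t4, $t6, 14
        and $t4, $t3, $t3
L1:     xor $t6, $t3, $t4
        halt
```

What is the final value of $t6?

0

$t4=-6
$t3=8
$t6=18
$t4=8|8=8
cmp $t4, $t6  (cmp 8,18)
ble L1: taken
$t6=8^8=0
halt.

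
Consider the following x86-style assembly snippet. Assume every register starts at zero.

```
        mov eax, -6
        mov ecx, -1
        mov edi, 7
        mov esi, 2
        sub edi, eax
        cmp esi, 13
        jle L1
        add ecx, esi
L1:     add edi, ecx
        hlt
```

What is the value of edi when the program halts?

12

mov eax, -6 → eax=-6
mov ecx, -1 → ecx=-1
mov edi, 7 → edi=7
mov esi, 2 → esi=2
sub edi, eax → edi=7-(-6)=13
cmp esi, 13  (cmp 2,13)
jle L1: taken
add edi, ecx → edi=13+(-1)=12
halt.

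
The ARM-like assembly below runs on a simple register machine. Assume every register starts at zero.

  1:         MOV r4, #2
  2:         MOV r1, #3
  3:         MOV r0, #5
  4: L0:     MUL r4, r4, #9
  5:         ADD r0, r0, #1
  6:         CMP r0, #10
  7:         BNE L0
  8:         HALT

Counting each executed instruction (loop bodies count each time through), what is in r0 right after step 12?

after MOV r4, #2: r4=2
after MOV r1, #3: r1=3
after MOV r0, #5: r0=5
after MUL r4, r4, #9: r4=2*9=18
after ADD r0, r0, #1: r0=5+1=6
CMP r0, #10  (cmp 6,10)
BNE L0: taken
after MUL r4, r4, #9: r4=18*9=162
after ADD r0, r0, #1: r0=6+1=7
CMP r0, #10  (cmp 7,10)
BNE L0: taken
after MUL r4, r4, #9: r4=162*9=1458
After step 12: r0 = 7.

7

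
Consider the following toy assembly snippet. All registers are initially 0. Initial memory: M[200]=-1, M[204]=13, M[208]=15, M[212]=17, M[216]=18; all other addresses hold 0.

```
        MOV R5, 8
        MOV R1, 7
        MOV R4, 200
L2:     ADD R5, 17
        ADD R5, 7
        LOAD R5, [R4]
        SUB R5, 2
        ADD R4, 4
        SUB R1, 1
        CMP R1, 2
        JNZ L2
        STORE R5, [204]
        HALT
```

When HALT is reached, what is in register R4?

after MOV R5, 8: R5=8
after MOV R1, 7: R1=7
after MOV R4, 200: R4=200
after ADD R5, 17: R5=8+17=25
after ADD R5, 7: R5=25+7=32
after LOAD R5, [R4]: R5=M[200]=-1
after SUB R5, 2: R5=(-1)-2=-3
after ADD R4, 4: R4=200+4=204
after SUB R1, 1: R1=7-1=6
CMP R1, 2  (cmp 6,2)
JNZ L2: taken
after ADD R5, 17: R5=(-3)+17=14
after ADD R5, 7: R5=14+7=21
after LOAD R5, [R4]: R5=M[204]=13
after SUB R5, 2: R5=13-2=11
after ADD R4, 4: R4=204+4=208
after SUB R1, 1: R1=6-1=5
CMP R1, 2  (cmp 5,2)
JNZ L2: taken
after ADD R5, 17: R5=11+17=28
after ADD R5, 7: R5=28+7=35
after LOAD R5, [R4]: R5=M[208]=15
after SUB R5, 2: R5=15-2=13
after ADD R4, 4: R4=208+4=212
after SUB R1, 1: R1=5-1=4
CMP R1, 2  (cmp 4,2)
JNZ L2: taken
after ADD R5, 17: R5=13+17=30
after ADD R5, 7: R5=30+7=37
after LOAD R5, [R4]: R5=M[212]=17
after SUB R5, 2: R5=17-2=15
after ADD R4, 4: R4=212+4=216
after SUB R1, 1: R1=4-1=3
CMP R1, 2  (cmp 3,2)
JNZ L2: taken
after ADD R5, 17: R5=15+17=32
after ADD R5, 7: R5=32+7=39
after LOAD R5, [R4]: R5=M[216]=18
after SUB R5, 2: R5=18-2=16
after ADD R4, 4: R4=216+4=220
after SUB R1, 1: R1=3-1=2
CMP R1, 2  (cmp 2,2)
JNZ L2: not taken
STORE R5, [204] → M[204]=16
halt.

220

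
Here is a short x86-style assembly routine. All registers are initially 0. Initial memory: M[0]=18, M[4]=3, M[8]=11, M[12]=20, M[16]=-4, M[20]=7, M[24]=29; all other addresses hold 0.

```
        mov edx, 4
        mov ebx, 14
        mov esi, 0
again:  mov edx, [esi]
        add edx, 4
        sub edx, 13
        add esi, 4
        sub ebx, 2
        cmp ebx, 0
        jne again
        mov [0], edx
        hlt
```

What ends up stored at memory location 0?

edx=4
ebx=14
esi=0
edx=M[0]=18
edx=18+4=22
edx=22-13=9
esi=0+4=4
ebx=14-2=12
cmp ebx, 0  (cmp 12,0)
jne again: taken
edx=M[4]=3
edx=3+4=7
edx=7-13=-6
esi=4+4=8
ebx=12-2=10
cmp ebx, 0  (cmp 10,0)
jne again: taken
edx=M[8]=11
edx=11+4=15
edx=15-13=2
esi=8+4=12
ebx=10-2=8
cmp ebx, 0  (cmp 8,0)
jne again: taken
edx=M[12]=20
edx=20+4=24
edx=24-13=11
esi=12+4=16
ebx=8-2=6
cmp ebx, 0  (cmp 6,0)
jne again: taken
edx=M[16]=-4
edx=(-4)+4=0
edx=0-13=-13
esi=16+4=20
ebx=6-2=4
cmp ebx, 0  (cmp 4,0)
jne again: taken
edx=M[20]=7
edx=7+4=11
edx=11-13=-2
esi=20+4=24
ebx=4-2=2
cmp ebx, 0  (cmp 2,0)
jne again: taken
edx=M[24]=29
edx=29+4=33
edx=33-13=20
esi=24+4=28
ebx=2-2=0
cmp ebx, 0  (cmp 0,0)
jne again: not taken
mov [0], edx → M[0]=20
halt.

20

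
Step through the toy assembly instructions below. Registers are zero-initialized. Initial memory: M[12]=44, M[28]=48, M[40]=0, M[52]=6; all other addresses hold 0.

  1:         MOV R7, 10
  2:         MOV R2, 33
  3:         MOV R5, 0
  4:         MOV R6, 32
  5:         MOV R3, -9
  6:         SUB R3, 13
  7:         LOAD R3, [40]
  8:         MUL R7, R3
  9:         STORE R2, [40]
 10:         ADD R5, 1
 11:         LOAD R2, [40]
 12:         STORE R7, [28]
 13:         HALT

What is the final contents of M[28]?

0

after MOV R7, 10: R7=10
after MOV R2, 33: R2=33
after MOV R5, 0: R5=0
after MOV R6, 32: R6=32
after MOV R3, -9: R3=-9
after SUB R3, 13: R3=(-9)-13=-22
after LOAD R3, [40]: R3=M[40]=0
after MUL R7, R3: R7=10*0=0
STORE R2, [40] → M[40]=33
after ADD R5, 1: R5=0+1=1
after LOAD R2, [40]: R2=M[40]=33
STORE R7, [28] → M[28]=0
halt.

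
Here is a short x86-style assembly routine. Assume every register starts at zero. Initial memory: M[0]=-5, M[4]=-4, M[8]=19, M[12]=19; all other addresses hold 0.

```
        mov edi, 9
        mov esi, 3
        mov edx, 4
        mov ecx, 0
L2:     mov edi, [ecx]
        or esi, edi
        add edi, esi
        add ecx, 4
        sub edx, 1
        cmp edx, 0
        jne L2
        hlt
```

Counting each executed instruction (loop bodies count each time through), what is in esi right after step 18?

mov edi, 9 → edi=9
mov esi, 3 → esi=3
mov edx, 4 → edx=4
mov ecx, 0 → ecx=0
mov edi, [ecx] → edi=M[0]=-5
or esi, edi → esi=3|(-5)=-5
add edi, esi → edi=(-5)+(-5)=-10
add ecx, 4 → ecx=0+4=4
sub edx, 1 → edx=4-1=3
cmp edx, 0  (cmp 3,0)
jne L2: taken
mov edi, [ecx] → edi=M[4]=-4
or esi, edi → esi=(-5)|(-4)=-1
add edi, esi → edi=(-4)+(-1)=-5
add ecx, 4 → ecx=4+4=8
sub edx, 1 → edx=3-1=2
cmp edx, 0  (cmp 2,0)
jne L2: taken
After step 18: esi = -1.

-1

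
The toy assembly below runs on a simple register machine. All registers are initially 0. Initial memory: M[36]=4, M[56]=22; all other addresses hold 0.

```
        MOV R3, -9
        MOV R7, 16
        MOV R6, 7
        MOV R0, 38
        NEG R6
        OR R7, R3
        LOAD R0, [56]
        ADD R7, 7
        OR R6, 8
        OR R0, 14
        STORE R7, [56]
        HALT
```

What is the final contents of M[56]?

-2

R3=-9
R7=16
R6=7
R0=38
R6=-(7)=-7
R7=16|(-9)=-9
R0=M[56]=22
R7=(-9)+7=-2
R6=(-7)|8=-7
R0=22|14=30
STORE R7, [56] → M[56]=-2
halt.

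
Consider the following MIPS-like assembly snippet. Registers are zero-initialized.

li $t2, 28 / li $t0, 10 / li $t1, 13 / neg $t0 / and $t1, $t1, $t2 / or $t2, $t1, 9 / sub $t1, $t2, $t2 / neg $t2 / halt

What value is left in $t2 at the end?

-13

after li $t2, 28: $t2=28
after li $t0, 10: $t0=10
after li $t1, 13: $t1=13
after neg $t0: $t0=-(10)=-10
after and $t1, $t1, $t2: $t1=13&28=12
after or $t2, $t1, 9: $t2=12|9=13
after sub $t1, $t2, $t2: $t1=13-13=0
after neg $t2: $t2=-(13)=-13
halt.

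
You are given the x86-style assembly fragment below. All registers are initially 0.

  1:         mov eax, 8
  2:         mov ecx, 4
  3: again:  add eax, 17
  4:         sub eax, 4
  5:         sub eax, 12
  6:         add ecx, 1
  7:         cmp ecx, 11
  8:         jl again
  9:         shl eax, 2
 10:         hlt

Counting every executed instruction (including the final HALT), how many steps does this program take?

46

mov eax, 8 → eax=8
mov ecx, 4 → ecx=4
add eax, 17 → eax=8+17=25
sub eax, 4 → eax=25-4=21
sub eax, 12 → eax=21-12=9
add ecx, 1 → ecx=4+1=5
cmp ecx, 11  (cmp 5,11)
jl again: taken
add eax, 17 → eax=9+17=26
sub eax, 4 → eax=26-4=22
sub eax, 12 → eax=22-12=10
add ecx, 1 → ecx=5+1=6
cmp ecx, 11  (cmp 6,11)
jl again: taken
add eax, 17 → eax=10+17=27
sub eax, 4 → eax=27-4=23
sub eax, 12 → eax=23-12=11
add ecx, 1 → ecx=6+1=7
cmp ecx, 11  (cmp 7,11)
jl again: taken
add eax, 17 → eax=11+17=28
sub eax, 4 → eax=28-4=24
sub eax, 12 → eax=24-12=12
add ecx, 1 → ecx=7+1=8
cmp ecx, 11  (cmp 8,11)
jl again: taken
add eax, 17 → eax=12+17=29
sub eax, 4 → eax=29-4=25
sub eax, 12 → eax=25-12=13
add ecx, 1 → ecx=8+1=9
cmp ecx, 11  (cmp 9,11)
jl again: taken
add eax, 17 → eax=13+17=30
sub eax, 4 → eax=30-4=26
sub eax, 12 → eax=26-12=14
add ecx, 1 → ecx=9+1=10
cmp ecx, 11  (cmp 10,11)
jl again: taken
add eax, 17 → eax=14+17=31
sub eax, 4 → eax=31-4=27
sub eax, 12 → eax=27-12=15
add ecx, 1 → ecx=10+1=11
cmp ecx, 11  (cmp 11,11)
jl again: not taken
shl eax, 2 → eax=15<<2=60
halt.
Total executed instructions: 46.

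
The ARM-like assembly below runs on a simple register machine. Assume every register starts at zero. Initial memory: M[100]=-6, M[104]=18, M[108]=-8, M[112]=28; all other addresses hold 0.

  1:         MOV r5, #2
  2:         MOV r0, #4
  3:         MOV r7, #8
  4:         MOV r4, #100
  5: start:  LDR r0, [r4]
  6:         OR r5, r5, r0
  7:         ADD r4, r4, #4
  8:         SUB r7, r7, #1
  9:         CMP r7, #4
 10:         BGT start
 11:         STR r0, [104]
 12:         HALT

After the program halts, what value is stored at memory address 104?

28

MOV r5, #2 → r5=2
MOV r0, #4 → r0=4
MOV r7, #8 → r7=8
MOV r4, #100 → r4=100
LDR r0, [r4] → r0=M[100]=-6
OR r5, r5, r0 → r5=2|(-6)=-6
ADD r4, r4, #4 → r4=100+4=104
SUB r7, r7, #1 → r7=8-1=7
CMP r7, #4  (cmp 7,4)
BGT start: taken
LDR r0, [r4] → r0=M[104]=18
OR r5, r5, r0 → r5=(-6)|18=-6
ADD r4, r4, #4 → r4=104+4=108
SUB r7, r7, #1 → r7=7-1=6
CMP r7, #4  (cmp 6,4)
BGT start: taken
LDR r0, [r4] → r0=M[108]=-8
OR r5, r5, r0 → r5=(-6)|(-8)=-6
ADD r4, r4, #4 → r4=108+4=112
SUB r7, r7, #1 → r7=6-1=5
CMP r7, #4  (cmp 5,4)
BGT start: taken
LDR r0, [r4] → r0=M[112]=28
OR r5, r5, r0 → r5=(-6)|28=-2
ADD r4, r4, #4 → r4=112+4=116
SUB r7, r7, #1 → r7=5-1=4
CMP r7, #4  (cmp 4,4)
BGT start: not taken
STR r0, [104] → M[104]=28
halt.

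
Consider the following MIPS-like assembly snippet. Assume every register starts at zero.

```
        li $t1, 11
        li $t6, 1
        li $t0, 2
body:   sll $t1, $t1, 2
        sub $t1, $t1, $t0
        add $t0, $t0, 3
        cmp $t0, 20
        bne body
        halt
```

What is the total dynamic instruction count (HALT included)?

li $t1, 11 → $t1=11
li $t6, 1 → $t6=1
li $t0, 2 → $t0=2
sll $t1, $t1, 2 → $t1=11<<2=44
sub $t1, $t1, $t0 → $t1=44-2=42
add $t0, $t0, 3 → $t0=2+3=5
cmp $t0, 20  (cmp 5,20)
bne body: taken
sll $t1, $t1, 2 → $t1=42<<2=168
sub $t1, $t1, $t0 → $t1=168-5=163
add $t0, $t0, 3 → $t0=5+3=8
cmp $t0, 20  (cmp 8,20)
bne body: taken
sll $t1, $t1, 2 → $t1=163<<2=652
sub $t1, $t1, $t0 → $t1=652-8=644
add $t0, $t0, 3 → $t0=8+3=11
cmp $t0, 20  (cmp 11,20)
bne body: taken
sll $t1, $t1, 2 → $t1=644<<2=2576
sub $t1, $t1, $t0 → $t1=2576-11=2565
add $t0, $t0, 3 → $t0=11+3=14
cmp $t0, 20  (cmp 14,20)
bne body: taken
sll $t1, $t1, 2 → $t1=2565<<2=10260
sub $t1, $t1, $t0 → $t1=10260-14=10246
add $t0, $t0, 3 → $t0=14+3=17
cmp $t0, 20  (cmp 17,20)
bne body: taken
sll $t1, $t1, 2 → $t1=10246<<2=40984
sub $t1, $t1, $t0 → $t1=40984-17=40967
add $t0, $t0, 3 → $t0=17+3=20
cmp $t0, 20  (cmp 20,20)
bne body: not taken
halt.
Total executed instructions: 34.

34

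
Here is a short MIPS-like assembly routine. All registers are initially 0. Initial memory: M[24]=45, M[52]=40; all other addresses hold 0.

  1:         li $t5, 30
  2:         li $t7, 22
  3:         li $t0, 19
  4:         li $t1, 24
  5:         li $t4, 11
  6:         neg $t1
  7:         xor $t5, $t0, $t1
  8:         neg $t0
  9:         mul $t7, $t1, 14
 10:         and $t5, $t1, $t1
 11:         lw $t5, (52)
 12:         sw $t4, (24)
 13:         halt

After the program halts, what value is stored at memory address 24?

after li $t5, 30: $t5=30
after li $t7, 22: $t7=22
after li $t0, 19: $t0=19
after li $t1, 24: $t1=24
after li $t4, 11: $t4=11
after neg $t1: $t1=-(24)=-24
after xor $t5, $t0, $t1: $t5=19^(-24)=-5
after neg $t0: $t0=-(19)=-19
after mul $t7, $t1, 14: $t7=(-24)*14=-336
after and $t5, $t1, $t1: $t5=(-24)&(-24)=-24
after lw $t5, (52): $t5=M[52]=40
sw $t4, (24) → M[24]=11
halt.

11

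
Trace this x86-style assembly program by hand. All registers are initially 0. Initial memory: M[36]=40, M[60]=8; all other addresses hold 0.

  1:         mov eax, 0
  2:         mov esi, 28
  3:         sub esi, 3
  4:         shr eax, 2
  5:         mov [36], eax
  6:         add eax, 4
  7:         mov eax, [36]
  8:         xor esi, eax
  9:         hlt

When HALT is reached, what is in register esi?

eax=0
esi=28
esi=28-3=25
eax=0>>2=0
mov [36], eax → M[36]=0
eax=0+4=4
eax=M[36]=0
esi=25^0=25
halt.

25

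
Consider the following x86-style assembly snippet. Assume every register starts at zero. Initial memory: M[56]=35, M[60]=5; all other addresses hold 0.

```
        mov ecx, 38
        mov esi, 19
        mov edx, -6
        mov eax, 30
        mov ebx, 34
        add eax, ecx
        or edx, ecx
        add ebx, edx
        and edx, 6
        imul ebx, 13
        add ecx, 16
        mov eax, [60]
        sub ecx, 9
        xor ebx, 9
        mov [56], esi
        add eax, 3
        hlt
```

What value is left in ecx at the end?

45

after mov ecx, 38: ecx=38
after mov esi, 19: esi=19
after mov edx, -6: edx=-6
after mov eax, 30: eax=30
after mov ebx, 34: ebx=34
after add eax, ecx: eax=30+38=68
after or edx, ecx: edx=(-6)|38=-2
after add ebx, edx: ebx=34+(-2)=32
after and edx, 6: edx=(-2)&6=6
after imul ebx, 13: ebx=32*13=416
after add ecx, 16: ecx=38+16=54
after mov eax, [60]: eax=M[60]=5
after sub ecx, 9: ecx=54-9=45
after xor ebx, 9: ebx=416^9=425
mov [56], esi → M[56]=19
after add eax, 3: eax=5+3=8
halt.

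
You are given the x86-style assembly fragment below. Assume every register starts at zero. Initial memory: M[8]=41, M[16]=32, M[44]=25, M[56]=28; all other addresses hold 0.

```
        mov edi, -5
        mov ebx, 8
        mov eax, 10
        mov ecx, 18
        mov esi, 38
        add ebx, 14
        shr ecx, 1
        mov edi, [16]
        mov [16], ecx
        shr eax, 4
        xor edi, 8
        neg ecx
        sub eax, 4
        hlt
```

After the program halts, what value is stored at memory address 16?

edi=-5
ebx=8
eax=10
ecx=18
esi=38
ebx=8+14=22
ecx=18>>1=9
edi=M[16]=32
mov [16], ecx → M[16]=9
eax=10>>4=0
edi=32^8=40
ecx=-(9)=-9
eax=0-4=-4
halt.

9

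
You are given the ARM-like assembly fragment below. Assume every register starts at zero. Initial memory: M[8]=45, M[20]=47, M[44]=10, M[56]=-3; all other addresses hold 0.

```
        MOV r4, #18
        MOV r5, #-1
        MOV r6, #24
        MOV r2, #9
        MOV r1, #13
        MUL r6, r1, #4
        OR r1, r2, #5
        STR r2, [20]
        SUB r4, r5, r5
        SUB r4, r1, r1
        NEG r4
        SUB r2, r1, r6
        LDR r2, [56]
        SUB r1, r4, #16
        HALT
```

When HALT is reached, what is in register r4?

after MOV r4, #18: r4=18
after MOV r5, #-1: r5=-1
after MOV r6, #24: r6=24
after MOV r2, #9: r2=9
after MOV r1, #13: r1=13
after MUL r6, r1, #4: r6=13*4=52
after OR r1, r2, #5: r1=9|5=13
STR r2, [20] → M[20]=9
after SUB r4, r5, r5: r4=(-1)-(-1)=0
after SUB r4, r1, r1: r4=13-13=0
after NEG r4: r4=-(0)=0
after SUB r2, r1, r6: r2=13-52=-39
after LDR r2, [56]: r2=M[56]=-3
after SUB r1, r4, #16: r1=0-16=-16
halt.

0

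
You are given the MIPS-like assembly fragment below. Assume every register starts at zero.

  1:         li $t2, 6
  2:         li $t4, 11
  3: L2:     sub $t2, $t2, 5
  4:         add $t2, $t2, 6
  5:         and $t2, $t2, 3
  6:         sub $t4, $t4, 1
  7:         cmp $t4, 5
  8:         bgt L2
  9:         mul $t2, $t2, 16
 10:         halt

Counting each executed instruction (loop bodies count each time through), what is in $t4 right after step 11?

10

$t2=6
$t4=11
$t2=6-5=1
$t2=1+6=7
$t2=7&3=3
$t4=11-1=10
cmp $t4, 5  (cmp 10,5)
bgt L2: taken
$t2=3-5=-2
$t2=(-2)+6=4
$t2=4&3=0
After step 11: $t4 = 10.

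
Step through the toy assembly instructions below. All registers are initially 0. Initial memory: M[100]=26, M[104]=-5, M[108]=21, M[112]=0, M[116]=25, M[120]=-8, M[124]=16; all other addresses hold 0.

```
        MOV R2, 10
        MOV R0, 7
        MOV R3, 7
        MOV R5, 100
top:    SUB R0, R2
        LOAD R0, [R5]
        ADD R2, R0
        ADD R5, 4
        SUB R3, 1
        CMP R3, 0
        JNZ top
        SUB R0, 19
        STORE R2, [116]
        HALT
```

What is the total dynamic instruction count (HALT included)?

56

MOV R2, 10 → R2=10
MOV R0, 7 → R0=7
MOV R3, 7 → R3=7
MOV R5, 100 → R5=100
SUB R0, R2 → R0=7-10=-3
LOAD R0, [R5] → R0=M[100]=26
ADD R2, R0 → R2=10+26=36
ADD R5, 4 → R5=100+4=104
SUB R3, 1 → R3=7-1=6
CMP R3, 0  (cmp 6,0)
JNZ top: taken
SUB R0, R2 → R0=26-36=-10
LOAD R0, [R5] → R0=M[104]=-5
ADD R2, R0 → R2=36+(-5)=31
ADD R5, 4 → R5=104+4=108
SUB R3, 1 → R3=6-1=5
CMP R3, 0  (cmp 5,0)
JNZ top: taken
SUB R0, R2 → R0=(-5)-31=-36
LOAD R0, [R5] → R0=M[108]=21
ADD R2, R0 → R2=31+21=52
ADD R5, 4 → R5=108+4=112
SUB R3, 1 → R3=5-1=4
CMP R3, 0  (cmp 4,0)
JNZ top: taken
SUB R0, R2 → R0=21-52=-31
LOAD R0, [R5] → R0=M[112]=0
ADD R2, R0 → R2=52+0=52
ADD R5, 4 → R5=112+4=116
SUB R3, 1 → R3=4-1=3
CMP R3, 0  (cmp 3,0)
JNZ top: taken
SUB R0, R2 → R0=0-52=-52
LOAD R0, [R5] → R0=M[116]=25
ADD R2, R0 → R2=52+25=77
ADD R5, 4 → R5=116+4=120
SUB R3, 1 → R3=3-1=2
CMP R3, 0  (cmp 2,0)
JNZ top: taken
SUB R0, R2 → R0=25-77=-52
LOAD R0, [R5] → R0=M[120]=-8
ADD R2, R0 → R2=77+(-8)=69
ADD R5, 4 → R5=120+4=124
SUB R3, 1 → R3=2-1=1
CMP R3, 0  (cmp 1,0)
JNZ top: taken
SUB R0, R2 → R0=(-8)-69=-77
LOAD R0, [R5] → R0=M[124]=16
ADD R2, R0 → R2=69+16=85
ADD R5, 4 → R5=124+4=128
SUB R3, 1 → R3=1-1=0
CMP R3, 0  (cmp 0,0)
JNZ top: not taken
SUB R0, 19 → R0=16-19=-3
STORE R2, [116] → M[116]=85
halt.
Total executed instructions: 56.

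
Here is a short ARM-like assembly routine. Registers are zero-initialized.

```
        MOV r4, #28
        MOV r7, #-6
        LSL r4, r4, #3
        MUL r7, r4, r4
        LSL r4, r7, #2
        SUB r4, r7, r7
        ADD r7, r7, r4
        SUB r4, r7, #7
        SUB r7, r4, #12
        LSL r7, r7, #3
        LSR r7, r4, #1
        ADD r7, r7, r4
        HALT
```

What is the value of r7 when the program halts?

MOV r4, #28 → r4=28
MOV r7, #-6 → r7=-6
LSL r4, r4, #3 → r4=28<<3=224
MUL r7, r4, r4 → r7=224*224=50176
LSL r4, r7, #2 → r4=50176<<2=200704
SUB r4, r7, r7 → r4=50176-50176=0
ADD r7, r7, r4 → r7=50176+0=50176
SUB r4, r7, #7 → r4=50176-7=50169
SUB r7, r4, #12 → r7=50169-12=50157
LSL r7, r7, #3 → r7=50157<<3=401256
LSR r7, r4, #1 → r7=50169>>1=25084
ADD r7, r7, r4 → r7=25084+50169=75253
halt.

75253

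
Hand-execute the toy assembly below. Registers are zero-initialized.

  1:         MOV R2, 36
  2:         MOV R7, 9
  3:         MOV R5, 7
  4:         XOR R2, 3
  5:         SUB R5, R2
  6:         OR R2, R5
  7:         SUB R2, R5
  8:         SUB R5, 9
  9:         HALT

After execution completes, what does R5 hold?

-41

MOV R2, 36 → R2=36
MOV R7, 9 → R7=9
MOV R5, 7 → R5=7
XOR R2, 3 → R2=36^3=39
SUB R5, R2 → R5=7-39=-32
OR R2, R5 → R2=39|(-32)=-25
SUB R2, R5 → R2=(-25)-(-32)=7
SUB R5, 9 → R5=(-32)-9=-41
halt.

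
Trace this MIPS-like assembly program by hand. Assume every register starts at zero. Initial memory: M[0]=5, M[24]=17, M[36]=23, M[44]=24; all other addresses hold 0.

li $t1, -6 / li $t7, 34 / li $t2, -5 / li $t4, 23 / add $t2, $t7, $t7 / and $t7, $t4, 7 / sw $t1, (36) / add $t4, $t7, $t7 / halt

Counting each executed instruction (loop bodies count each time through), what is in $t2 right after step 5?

$t1=-6
$t7=34
$t2=-5
$t4=23
$t2=34+34=68
After step 5: $t2 = 68.

68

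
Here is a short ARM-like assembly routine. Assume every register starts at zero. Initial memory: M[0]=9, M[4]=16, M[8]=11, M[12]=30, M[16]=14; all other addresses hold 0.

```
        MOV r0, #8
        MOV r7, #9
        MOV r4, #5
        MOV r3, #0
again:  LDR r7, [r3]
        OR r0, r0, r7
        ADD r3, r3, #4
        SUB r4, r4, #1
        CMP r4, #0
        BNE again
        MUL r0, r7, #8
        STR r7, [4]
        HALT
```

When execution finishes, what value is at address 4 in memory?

14

r0=8
r7=9
r4=5
r3=0
r7=M[0]=9
r0=8|9=9
r3=0+4=4
r4=5-1=4
CMP r4, #0  (cmp 4,0)
BNE again: taken
r7=M[4]=16
r0=9|16=25
r3=4+4=8
r4=4-1=3
CMP r4, #0  (cmp 3,0)
BNE again: taken
r7=M[8]=11
r0=25|11=27
r3=8+4=12
r4=3-1=2
CMP r4, #0  (cmp 2,0)
BNE again: taken
r7=M[12]=30
r0=27|30=31
r3=12+4=16
r4=2-1=1
CMP r4, #0  (cmp 1,0)
BNE again: taken
r7=M[16]=14
r0=31|14=31
r3=16+4=20
r4=1-1=0
CMP r4, #0  (cmp 0,0)
BNE again: not taken
r0=14*8=112
STR r7, [4] → M[4]=14
halt.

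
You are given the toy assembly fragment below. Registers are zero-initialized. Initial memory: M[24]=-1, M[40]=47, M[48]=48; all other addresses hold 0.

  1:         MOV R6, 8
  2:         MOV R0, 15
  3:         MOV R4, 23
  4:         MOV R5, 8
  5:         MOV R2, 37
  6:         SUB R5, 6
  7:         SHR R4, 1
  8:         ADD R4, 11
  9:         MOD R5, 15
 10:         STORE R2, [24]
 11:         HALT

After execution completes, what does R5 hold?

R6=8
R0=15
R4=23
R5=8
R2=37
R5=8-6=2
R4=23>>1=11
R4=11+11=22
R5=2%15=2
STORE R2, [24] → M[24]=37
halt.

2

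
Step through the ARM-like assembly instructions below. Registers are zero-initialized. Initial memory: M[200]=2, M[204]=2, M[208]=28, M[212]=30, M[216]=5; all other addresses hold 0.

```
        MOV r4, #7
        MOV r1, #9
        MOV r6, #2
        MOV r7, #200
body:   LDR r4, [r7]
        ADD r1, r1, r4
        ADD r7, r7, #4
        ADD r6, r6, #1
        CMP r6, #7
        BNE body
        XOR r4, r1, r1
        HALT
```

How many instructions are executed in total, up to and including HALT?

36

after MOV r4, #7: r4=7
after MOV r1, #9: r1=9
after MOV r6, #2: r6=2
after MOV r7, #200: r7=200
after LDR r4, [r7]: r4=M[200]=2
after ADD r1, r1, r4: r1=9+2=11
after ADD r7, r7, #4: r7=200+4=204
after ADD r6, r6, #1: r6=2+1=3
CMP r6, #7  (cmp 3,7)
BNE body: taken
after LDR r4, [r7]: r4=M[204]=2
after ADD r1, r1, r4: r1=11+2=13
after ADD r7, r7, #4: r7=204+4=208
after ADD r6, r6, #1: r6=3+1=4
CMP r6, #7  (cmp 4,7)
BNE body: taken
after LDR r4, [r7]: r4=M[208]=28
after ADD r1, r1, r4: r1=13+28=41
after ADD r7, r7, #4: r7=208+4=212
after ADD r6, r6, #1: r6=4+1=5
CMP r6, #7  (cmp 5,7)
BNE body: taken
after LDR r4, [r7]: r4=M[212]=30
after ADD r1, r1, r4: r1=41+30=71
after ADD r7, r7, #4: r7=212+4=216
after ADD r6, r6, #1: r6=5+1=6
CMP r6, #7  (cmp 6,7)
BNE body: taken
after LDR r4, [r7]: r4=M[216]=5
after ADD r1, r1, r4: r1=71+5=76
after ADD r7, r7, #4: r7=216+4=220
after ADD r6, r6, #1: r6=6+1=7
CMP r6, #7  (cmp 7,7)
BNE body: not taken
after XOR r4, r1, r1: r4=76^76=0
halt.
Total executed instructions: 36.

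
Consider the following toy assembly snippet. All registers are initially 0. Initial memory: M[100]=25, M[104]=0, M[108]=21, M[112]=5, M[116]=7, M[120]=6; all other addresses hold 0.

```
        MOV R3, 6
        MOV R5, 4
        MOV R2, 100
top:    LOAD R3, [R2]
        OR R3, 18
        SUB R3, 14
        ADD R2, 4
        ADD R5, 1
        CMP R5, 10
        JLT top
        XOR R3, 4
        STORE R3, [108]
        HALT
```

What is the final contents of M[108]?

12

MOV R3, 6 → R3=6
MOV R5, 4 → R5=4
MOV R2, 100 → R2=100
LOAD R3, [R2] → R3=M[100]=25
OR R3, 18 → R3=25|18=27
SUB R3, 14 → R3=27-14=13
ADD R2, 4 → R2=100+4=104
ADD R5, 1 → R5=4+1=5
CMP R5, 10  (cmp 5,10)
JLT top: taken
LOAD R3, [R2] → R3=M[104]=0
OR R3, 18 → R3=0|18=18
SUB R3, 14 → R3=18-14=4
ADD R2, 4 → R2=104+4=108
ADD R5, 1 → R5=5+1=6
CMP R5, 10  (cmp 6,10)
JLT top: taken
LOAD R3, [R2] → R3=M[108]=21
OR R3, 18 → R3=21|18=23
SUB R3, 14 → R3=23-14=9
ADD R2, 4 → R2=108+4=112
ADD R5, 1 → R5=6+1=7
CMP R5, 10  (cmp 7,10)
JLT top: taken
LOAD R3, [R2] → R3=M[112]=5
OR R3, 18 → R3=5|18=23
SUB R3, 14 → R3=23-14=9
ADD R2, 4 → R2=112+4=116
ADD R5, 1 → R5=7+1=8
CMP R5, 10  (cmp 8,10)
JLT top: taken
LOAD R3, [R2] → R3=M[116]=7
OR R3, 18 → R3=7|18=23
SUB R3, 14 → R3=23-14=9
ADD R2, 4 → R2=116+4=120
ADD R5, 1 → R5=8+1=9
CMP R5, 10  (cmp 9,10)
JLT top: taken
LOAD R3, [R2] → R3=M[120]=6
OR R3, 18 → R3=6|18=22
SUB R3, 14 → R3=22-14=8
ADD R2, 4 → R2=120+4=124
ADD R5, 1 → R5=9+1=10
CMP R5, 10  (cmp 10,10)
JLT top: not taken
XOR R3, 4 → R3=8^4=12
STORE R3, [108] → M[108]=12
halt.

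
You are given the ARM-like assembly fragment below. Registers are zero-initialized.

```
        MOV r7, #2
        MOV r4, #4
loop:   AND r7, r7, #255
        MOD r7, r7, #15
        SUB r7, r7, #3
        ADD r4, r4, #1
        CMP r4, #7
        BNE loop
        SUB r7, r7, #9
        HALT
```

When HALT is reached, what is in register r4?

MOV r7, #2 → r7=2
MOV r4, #4 → r4=4
AND r7, r7, #255 → r7=2&255=2
MOD r7, r7, #15 → r7=2%15=2
SUB r7, r7, #3 → r7=2-3=-1
ADD r4, r4, #1 → r4=4+1=5
CMP r4, #7  (cmp 5,7)
BNE loop: taken
AND r7, r7, #255 → r7=(-1)&255=255
MOD r7, r7, #15 → r7=255%15=0
SUB r7, r7, #3 → r7=0-3=-3
ADD r4, r4, #1 → r4=5+1=6
CMP r4, #7  (cmp 6,7)
BNE loop: taken
AND r7, r7, #255 → r7=(-3)&255=253
MOD r7, r7, #15 → r7=253%15=13
SUB r7, r7, #3 → r7=13-3=10
ADD r4, r4, #1 → r4=6+1=7
CMP r4, #7  (cmp 7,7)
BNE loop: not taken
SUB r7, r7, #9 → r7=10-9=1
halt.

7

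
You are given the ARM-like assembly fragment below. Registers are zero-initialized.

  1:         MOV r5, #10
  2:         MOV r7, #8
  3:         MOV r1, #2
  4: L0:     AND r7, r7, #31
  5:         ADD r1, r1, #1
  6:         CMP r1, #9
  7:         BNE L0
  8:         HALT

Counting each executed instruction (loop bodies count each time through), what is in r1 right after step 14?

after MOV r5, #10: r5=10
after MOV r7, #8: r7=8
after MOV r1, #2: r1=2
after AND r7, r7, #31: r7=8&31=8
after ADD r1, r1, #1: r1=2+1=3
CMP r1, #9  (cmp 3,9)
BNE L0: taken
after AND r7, r7, #31: r7=8&31=8
after ADD r1, r1, #1: r1=3+1=4
CMP r1, #9  (cmp 4,9)
BNE L0: taken
after AND r7, r7, #31: r7=8&31=8
after ADD r1, r1, #1: r1=4+1=5
CMP r1, #9  (cmp 5,9)
After step 14: r1 = 5.

5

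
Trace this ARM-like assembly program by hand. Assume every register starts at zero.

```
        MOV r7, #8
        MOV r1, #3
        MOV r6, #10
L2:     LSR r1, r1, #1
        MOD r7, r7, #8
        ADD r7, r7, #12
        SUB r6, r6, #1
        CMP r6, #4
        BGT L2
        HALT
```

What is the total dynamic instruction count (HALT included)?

r7=8
r1=3
r6=10
r1=3>>1=1
r7=8%8=0
r7=0+12=12
r6=10-1=9
CMP r6, #4  (cmp 9,4)
BGT L2: taken
r1=1>>1=0
r7=12%8=4
r7=4+12=16
r6=9-1=8
CMP r6, #4  (cmp 8,4)
BGT L2: taken
r1=0>>1=0
r7=16%8=0
r7=0+12=12
r6=8-1=7
CMP r6, #4  (cmp 7,4)
BGT L2: taken
r1=0>>1=0
r7=12%8=4
r7=4+12=16
r6=7-1=6
CMP r6, #4  (cmp 6,4)
BGT L2: taken
r1=0>>1=0
r7=16%8=0
r7=0+12=12
r6=6-1=5
CMP r6, #4  (cmp 5,4)
BGT L2: taken
r1=0>>1=0
r7=12%8=4
r7=4+12=16
r6=5-1=4
CMP r6, #4  (cmp 4,4)
BGT L2: not taken
halt.
Total executed instructions: 40.

40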